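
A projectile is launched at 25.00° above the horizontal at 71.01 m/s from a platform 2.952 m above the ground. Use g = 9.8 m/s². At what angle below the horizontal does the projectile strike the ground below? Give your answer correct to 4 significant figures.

v_x = 71.01 cos 25.00° = 64.357 m/s.
At impact |v_y| = √(v_y0² + 2 g h) = √(30.010² + 2×9.8×2.952) = 30.959 m/s.
Angle below horizontal = arctan(|v_y| / v_x) = arctan(30.959 / 64.357) = 25.69°.

25.69°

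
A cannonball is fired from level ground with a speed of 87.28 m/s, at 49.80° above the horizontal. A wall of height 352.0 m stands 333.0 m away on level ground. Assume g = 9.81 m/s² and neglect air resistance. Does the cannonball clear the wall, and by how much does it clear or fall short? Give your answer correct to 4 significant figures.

No — it falls 129.3 m short of clearing the wall.

v_x = 87.28 cos 49.80° = 56.336 m/s; v_y0 = 87.28 sin 49.80° = 66.664 m/s.
Time to reach the wall: t = 333.0 / 56.336 = 5.9110 s.
Height at that point: y = 66.664×5.9110 − 4.905×5.9110² = 222.67 m.
That is 352.0 − 222.67 = 129.3 m below the top of the wall, so the cannonball does not clear it.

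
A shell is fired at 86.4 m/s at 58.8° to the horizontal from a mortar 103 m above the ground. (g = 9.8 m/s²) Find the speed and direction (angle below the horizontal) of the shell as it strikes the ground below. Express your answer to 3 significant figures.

97.4 m/s at 62.6° below the horizontal

v_x = 86.4 cos 58.8° = 44.76 m/s (constant).
|v_y| at impact = √((73.90)² + 2×9.8×103) = 86.49 m/s.
Speed = √(44.76² + 86.49²) = 97.4 m/s; angle = arctan(86.49/44.76) = 62.6° below horizontal.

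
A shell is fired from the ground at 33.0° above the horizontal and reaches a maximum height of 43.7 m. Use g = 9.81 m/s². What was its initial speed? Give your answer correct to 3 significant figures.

53.8 m/s

At maximum height v_y = 0, so (v₀ sin θ)² = 2 g H.
v₀ sin 33.0° = √(2 × 9.81 × 43.7) = 29.28 m/s.
v₀ = 29.28 / sin 33.0° = 29.28 / 0.5446 = 53.8 m/s.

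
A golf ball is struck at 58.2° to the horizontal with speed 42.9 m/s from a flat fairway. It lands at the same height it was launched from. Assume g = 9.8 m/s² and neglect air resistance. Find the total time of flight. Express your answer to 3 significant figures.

7.44 s

Vertical component: v_y = 42.9 sin 58.2° = 36.46 m/s.
For a projectile landing at launch height, time of flight is t = 2 v_y / g = 2 × 36.46 / 9.8 = 7.44 s.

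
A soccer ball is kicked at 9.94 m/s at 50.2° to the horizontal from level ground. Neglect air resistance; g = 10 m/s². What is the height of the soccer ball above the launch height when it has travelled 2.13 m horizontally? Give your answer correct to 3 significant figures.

v_x = 9.94 cos 50.2° = 6.363 m/s, v_y0 = 9.94 sin 50.2° = 7.637 m/s.
Time to reach x = 2.13 m: t = x / v_x = 2.13 / 6.363 = 0.3347 s.
y = v_y0 t − ½ g t² = 7.637×0.3347 − 5.000×0.3347² = 2.00 m.

2.00 m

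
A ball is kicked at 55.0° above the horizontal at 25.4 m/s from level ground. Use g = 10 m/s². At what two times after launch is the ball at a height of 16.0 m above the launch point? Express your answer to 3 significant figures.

v_y0 = 25.4 sin 55.0° = 20.81 m/s.
Set y = v_y0 t − ½ g t² = 16.0: 5.000 t² − 20.81 t + 16.0 = 0.
t = [20.81 ± √(433.1 − 320.0)] / 10 = (20.81 ± 10.63) / 10, giving t = 1.02 s or t = 3.14 s.
So the ball is at 16.0 m at t = 1.02 s (rising) and t = 3.14 s (falling).

1.02 s and 3.14 s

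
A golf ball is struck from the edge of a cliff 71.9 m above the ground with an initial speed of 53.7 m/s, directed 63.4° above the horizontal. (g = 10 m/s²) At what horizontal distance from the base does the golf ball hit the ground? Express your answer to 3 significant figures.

263 m

Components: v_x = 53.7 cos 63.4° = 24.04 m/s, v_y = 53.7 sin 63.4° = 48.02 m/s.
Vertical: 0 = 71.9 + 48.02 t − ½(10) t² ⇒ 5.000 t² − 48.02 t − 71.9 = 0.
t = [48.02 + √(2306 + 1438)] / 10.00 = 10.92 s.
Horizontal: R = v_x · t = 24.04 × 10.92 = 263 m.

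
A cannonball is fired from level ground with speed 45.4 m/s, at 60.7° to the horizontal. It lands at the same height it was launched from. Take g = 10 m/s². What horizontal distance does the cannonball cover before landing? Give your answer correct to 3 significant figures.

Components: v_x = 45.4 cos 60.7° = 22.22 m/s, v_y = 45.4 sin 60.7° = 39.59 m/s.
Time of flight (same landing height): t = 2 v_y / g = 2 × 39.59 / 10 = 7.918 s.
Range: R = v_x · t = 22.22 × 7.918 = 176 m.

176 m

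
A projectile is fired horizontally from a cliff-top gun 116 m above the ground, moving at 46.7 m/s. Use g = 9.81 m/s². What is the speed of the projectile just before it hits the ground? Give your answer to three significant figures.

66.8 m/s

Fall time: t = √(2 × 116 / 9.81) = 4.863 s.
At impact: v_x = 46.7 m/s (unchanged), v_y = g t = 9.81 × 4.863 = 47.71 m/s.
Speed = √(v_x² + v_y²) = √(2181 + 2276) = 66.8 m/s.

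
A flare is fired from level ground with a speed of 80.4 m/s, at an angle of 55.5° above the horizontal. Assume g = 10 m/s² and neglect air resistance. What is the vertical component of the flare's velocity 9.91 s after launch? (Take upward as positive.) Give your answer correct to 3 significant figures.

Initial vertical component: v_y0 = 80.4 sin 55.5° = 66.26 m/s.
v_y(t) = v_y0 − g t = 66.26 − 10 × 9.91 = -32.8 m/s.

-32.8 m/s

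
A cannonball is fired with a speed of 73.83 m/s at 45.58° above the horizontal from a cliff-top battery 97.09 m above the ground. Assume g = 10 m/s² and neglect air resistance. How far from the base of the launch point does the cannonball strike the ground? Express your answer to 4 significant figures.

627.6 m

Components: v_x = 73.83 cos 45.58° = 51.675 m/s, v_y = 73.83 sin 45.58° = 52.731 m/s.
Vertical: 0 = 97.09 + 52.731 t − ½(10) t² ⇒ 5.000 t² − 52.731 t − 97.09 = 0.
t = [52.731 + √(2780.6 + 1941.8)] / 10.00 = 12.145 s.
Horizontal: R = v_x · t = 51.675 × 12.145 = 627.6 m.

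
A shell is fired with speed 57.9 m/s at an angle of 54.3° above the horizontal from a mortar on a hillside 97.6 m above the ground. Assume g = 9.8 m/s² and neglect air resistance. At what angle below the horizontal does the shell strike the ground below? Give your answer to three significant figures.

62.2°

v_x = 57.9 cos 54.3° = 33.79 m/s.
At impact |v_y| = √(v_y0² + 2 g h) = √(47.02² + 2×9.8×97.6) = 64.22 m/s.
Angle below horizontal = arctan(|v_y| / v_x) = arctan(64.22 / 33.79) = 62.2°.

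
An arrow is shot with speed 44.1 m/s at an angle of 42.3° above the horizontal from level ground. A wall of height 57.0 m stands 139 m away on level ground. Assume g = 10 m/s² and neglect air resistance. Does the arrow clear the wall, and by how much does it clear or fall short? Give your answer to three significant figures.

No — it falls 21.3 m short of clearing the wall.

v_x = 44.1 cos 42.3° = 32.62 m/s; v_y0 = 44.1 sin 42.3° = 29.68 m/s.
Time to reach the wall: t = 139 / 32.62 = 4.261 s.
Height at that point: y = 29.68×4.261 − 5.000×4.261² = 35.69 m.
That is 57.0 − 35.69 = 21.3 m below the top of the wall, so the arrow does not clear it.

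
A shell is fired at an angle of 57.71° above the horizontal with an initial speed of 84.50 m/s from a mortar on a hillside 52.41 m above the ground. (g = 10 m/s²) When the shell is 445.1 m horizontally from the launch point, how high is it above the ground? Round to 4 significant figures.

v_x = 84.50 cos 57.71° = 45.140 m/s, v_y0 = 84.50 sin 57.71° = 71.433 m/s.
Time to reach x = 445.1 m: t = x / v_x = 445.1 / 45.140 = 9.8604 s.
y = 52.41 + v_y0 t − ½ g t² = 52.41 + 71.433×9.8604 − 5.000×9.8604² = 270.6 m.

270.6 m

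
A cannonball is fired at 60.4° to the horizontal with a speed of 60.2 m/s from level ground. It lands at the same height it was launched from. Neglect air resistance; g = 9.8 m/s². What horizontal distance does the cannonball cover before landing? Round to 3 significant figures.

For level ground, R = v₀² sin(2θ) / g.
sin(2 × 60.4°) = sin 120.8° = 0.8590.
R = (60.2)² × 0.8590 / 9.8 = 318 m.

318 m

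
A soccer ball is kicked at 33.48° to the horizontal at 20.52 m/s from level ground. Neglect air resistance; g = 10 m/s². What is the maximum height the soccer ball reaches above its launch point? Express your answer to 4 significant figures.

Vertical component of launch velocity: v_y = 20.52 sin 33.48° = 11.320 m/s.
At the highest point the vertical velocity is zero, so v_y² = 2 g h_max.
h_max = (11.320)² / (2 × 10) = 128.14 / 20.00 = 6.407 m.

6.407 m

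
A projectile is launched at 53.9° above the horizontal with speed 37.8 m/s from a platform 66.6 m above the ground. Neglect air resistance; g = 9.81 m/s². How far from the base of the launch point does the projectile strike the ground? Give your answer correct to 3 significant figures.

Components: v_x = 37.8 cos 53.9° = 22.27 m/s, v_y = 37.8 sin 53.9° = 30.54 m/s.
Vertical: 0 = 66.6 + 30.54 t − ½(9.81) t² ⇒ 4.905 t² − 30.54 t − 66.6 = 0.
t = [30.54 + √(932.7 + 1307)] / 9.810 = 7.937 s.
Horizontal: R = v_x · t = 22.27 × 7.937 = 177 m.

177 m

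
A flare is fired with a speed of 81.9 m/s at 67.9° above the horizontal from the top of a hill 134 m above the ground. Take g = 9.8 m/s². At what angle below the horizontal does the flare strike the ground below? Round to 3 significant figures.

v_x = 81.9 cos 67.9° = 30.81 m/s.
At impact |v_y| = √(v_y0² + 2 g h) = √(75.88² + 2×9.8×134) = 91.57 m/s.
Angle below horizontal = arctan(|v_y| / v_x) = arctan(91.57 / 30.81) = 71.4°.

71.4°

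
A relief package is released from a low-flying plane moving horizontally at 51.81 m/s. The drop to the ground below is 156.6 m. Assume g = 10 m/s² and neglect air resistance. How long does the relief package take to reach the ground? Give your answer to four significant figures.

5.596 s

The horizontal speed doesn't affect the fall. With v_y0 = 0, h = ½ g t².
t = √(2 × 156.6 / 10) = √31.320 = 5.596 s.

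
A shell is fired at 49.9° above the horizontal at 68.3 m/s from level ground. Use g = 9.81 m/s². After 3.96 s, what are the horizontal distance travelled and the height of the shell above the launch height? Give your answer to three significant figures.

v_x = 68.3 cos 49.9° = 43.99 m/s; v_y0 = 68.3 sin 49.9° = 52.24 m/s.
x = v_x t = 43.99 × 3.96 = 174 m.
y = v_y0 t − ½ g t² = 52.24×3.96 − 4.905×3.96² = 130 m.

x = 174 m, y = 130 m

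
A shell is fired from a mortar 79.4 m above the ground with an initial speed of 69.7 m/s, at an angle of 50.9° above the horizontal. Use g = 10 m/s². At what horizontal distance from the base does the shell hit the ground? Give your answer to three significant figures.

Components: v_x = 69.7 cos 50.9° = 43.96 m/s, v_y = 69.7 sin 50.9° = 54.09 m/s.
Vertical: 0 = 79.4 + 54.09 t − ½(10) t² ⇒ 5.000 t² − 54.09 t − 79.4 = 0.
t = [54.09 + √(2926 + 1588)] / 10.00 = 12.13 s.
Horizontal: R = v_x · t = 43.96 × 12.13 = 533 m.

533 m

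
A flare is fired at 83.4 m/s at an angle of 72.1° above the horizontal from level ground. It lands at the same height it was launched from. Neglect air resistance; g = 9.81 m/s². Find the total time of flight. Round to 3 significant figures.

Vertical component: v_y = 83.4 sin 72.1° = 79.36 m/s.
For a projectile landing at launch height, time of flight is t = 2 v_y / g = 2 × 79.36 / 9.81 = 16.2 s.

16.2 s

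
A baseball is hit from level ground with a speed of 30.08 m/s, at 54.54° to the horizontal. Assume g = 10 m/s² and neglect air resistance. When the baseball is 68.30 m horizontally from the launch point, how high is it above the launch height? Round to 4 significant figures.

19.30 m

v_x = 30.08 cos 54.54° = 17.450 m/s, v_y0 = 30.08 sin 54.54° = 24.501 m/s.
Time to reach x = 68.30 m: t = x / v_x = 68.30 / 17.450 = 3.9140 s.
y = v_y0 t − ½ g t² = 24.501×3.9140 − 5.000×3.9140² = 19.30 m.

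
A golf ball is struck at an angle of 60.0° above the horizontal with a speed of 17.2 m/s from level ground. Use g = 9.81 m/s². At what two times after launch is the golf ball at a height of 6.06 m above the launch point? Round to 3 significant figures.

v_y0 = 17.2 sin 60.0° = 14.90 m/s.
Set y = v_y0 t − ½ g t² = 6.06: 4.905 t² − 14.90 t + 6.06 = 0.
t = [14.90 ± √(222.0 − 118.9)] / 9.81 = (14.90 ± 10.15) / 9.81, giving t = 0.484 s or t = 2.55 s.
So the golf ball is at 6.06 m at t = 0.484 s (rising) and t = 2.55 s (falling).

0.484 s and 2.55 s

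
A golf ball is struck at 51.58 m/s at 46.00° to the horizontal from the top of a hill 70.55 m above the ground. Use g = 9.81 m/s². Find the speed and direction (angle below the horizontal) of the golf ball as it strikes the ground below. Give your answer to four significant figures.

v_x = 51.58 cos 46.00° = 35.830 m/s (constant).
|v_y| at impact = √((37.104)² + 2×9.81×70.55) = 52.544 m/s.
Speed = √(35.830² + 52.544²) = 63.60 m/s; angle = arctan(52.544/35.830) = 55.71° below horizontal.

63.60 m/s at 55.71° below the horizontal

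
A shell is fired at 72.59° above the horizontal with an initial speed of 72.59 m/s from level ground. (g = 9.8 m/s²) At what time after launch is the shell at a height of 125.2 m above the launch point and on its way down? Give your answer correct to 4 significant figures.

12.01 s

v_y0 = 72.59 sin 72.59° = 69.265 m/s.
Set y = v_y0 t − ½ g t² = 125.2: 4.900 t² − 69.265 t + 125.2 = 0.
t = [69.265 ± √(4797.6 − 2453.9)] / 9.8 = (69.265 ± 48.412) / 9.8, giving t = 2.128 s or t = 12.01 s.
On the way down corresponds to the larger root: t = 12.01 s.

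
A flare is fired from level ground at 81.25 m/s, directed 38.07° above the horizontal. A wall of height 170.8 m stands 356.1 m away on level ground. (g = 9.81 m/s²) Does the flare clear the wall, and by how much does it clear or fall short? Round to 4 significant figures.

v_x = 81.25 cos 38.07° = 63.965 m/s; v_y0 = 81.25 sin 38.07° = 50.101 m/s.
Time to reach the wall: t = 356.1 / 63.965 = 5.5671 s.
Height at that point: y = 50.101×5.5671 − 4.905×5.5671² = 126.90 m.
That is 170.8 − 126.90 = 43.90 m below the top of the wall, so the flare does not clear it.

No — it falls 43.90 m short of clearing the wall.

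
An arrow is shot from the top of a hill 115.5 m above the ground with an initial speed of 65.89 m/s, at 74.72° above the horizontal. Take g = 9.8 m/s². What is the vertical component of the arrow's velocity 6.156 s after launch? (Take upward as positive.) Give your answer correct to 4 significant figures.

Initial vertical component: v_y0 = 65.89 sin 74.72° = 63.561 m/s.
v_y(t) = v_y0 − g t = 63.561 − 9.8 × 6.156 = 3.232 m/s.

3.232 m/s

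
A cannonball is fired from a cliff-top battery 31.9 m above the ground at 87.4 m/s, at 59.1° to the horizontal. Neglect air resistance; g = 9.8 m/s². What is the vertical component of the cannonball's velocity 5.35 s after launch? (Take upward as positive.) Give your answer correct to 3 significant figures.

22.6 m/s

Initial vertical component: v_y0 = 87.4 sin 59.1° = 74.99 m/s.
v_y(t) = v_y0 − g t = 74.99 − 9.8 × 5.35 = 22.6 m/s.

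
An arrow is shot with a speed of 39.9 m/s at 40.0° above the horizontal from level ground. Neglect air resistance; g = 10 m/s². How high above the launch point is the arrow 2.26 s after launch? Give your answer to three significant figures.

v_y0 = 39.9 sin 40.0° = 25.65 m/s.
y(t) = v_y0 t − ½ g t² = 25.65×2.26 − 5.000×2.26² = 32.4 m.

32.4 m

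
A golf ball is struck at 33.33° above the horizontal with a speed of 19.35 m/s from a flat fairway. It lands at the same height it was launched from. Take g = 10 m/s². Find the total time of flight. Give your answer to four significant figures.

2.126 s

Vertical component: v_y = 19.35 sin 33.33° = 10.632 m/s.
For a projectile landing at launch height, time of flight is t = 2 v_y / g = 2 × 10.632 / 10 = 2.126 s.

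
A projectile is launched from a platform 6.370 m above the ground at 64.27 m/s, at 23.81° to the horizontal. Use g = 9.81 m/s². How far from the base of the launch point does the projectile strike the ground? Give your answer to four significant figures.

Components: v_x = 64.27 cos 23.81° = 58.800 m/s, v_y = 64.27 sin 23.81° = 25.946 m/s.
Vertical: 0 = 6.370 + 25.946 t − ½(9.81) t² ⇒ 4.905 t² − 25.946 t − 6.370 = 0.
t = [25.946 + √(673.19 + 124.98)] / 9.810 = 5.5248 s.
Horizontal: R = v_x · t = 58.800 × 5.5248 = 324.9 m.

324.9 m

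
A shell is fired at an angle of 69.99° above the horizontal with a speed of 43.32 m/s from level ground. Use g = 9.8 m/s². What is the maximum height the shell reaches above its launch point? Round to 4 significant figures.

Vertical component of launch velocity: v_y = 43.32 sin 69.99° = 40.705 m/s.
At the highest point the vertical velocity is zero, so v_y² = 2 g h_max.
h_max = (40.705)² / (2 × 9.8) = 1656.9 / 19.60 = 84.54 m.

84.54 m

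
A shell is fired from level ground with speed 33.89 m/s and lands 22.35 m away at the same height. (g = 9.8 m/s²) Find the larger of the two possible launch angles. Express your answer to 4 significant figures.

Level-ground range: R = v₀² sin(2θ)/g ⇒ sin 2θ = R g / v₀² = 22.35×9.8/33.89² = 0.1907.
2θ = arcsin(0.1907) = 10.994° or 180° − 10.994° = 169.006°.
So θ = 5.497° or θ = 84.50°.

84.50°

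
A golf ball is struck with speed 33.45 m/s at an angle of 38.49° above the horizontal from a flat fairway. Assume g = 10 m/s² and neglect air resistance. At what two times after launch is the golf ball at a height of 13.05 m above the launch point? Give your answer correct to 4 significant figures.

0.7688 s and 3.395 s

v_y0 = 33.45 sin 38.49° = 20.819 m/s.
Set y = v_y0 t − ½ g t² = 13.05: 5.000 t² − 20.819 t + 13.05 = 0.
t = [20.819 ± √(433.43 − 261.00)] / 10 = (20.819 ± 13.131) / 10, giving t = 0.7688 s or t = 3.395 s.
So the golf ball is at 13.05 m at t = 0.7688 s (rising) and t = 3.395 s (falling).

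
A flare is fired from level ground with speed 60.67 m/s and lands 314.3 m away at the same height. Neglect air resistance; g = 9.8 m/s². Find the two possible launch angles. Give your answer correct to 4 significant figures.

Level-ground range: R = v₀² sin(2θ)/g ⇒ sin 2θ = R g / v₀² = 314.3×9.8/60.67² = 0.8368.
2θ = arcsin(0.8368) = 56.804° or 180° − 56.804° = 123.196°.
So θ = 28.40° or θ = 61.60°.

28.40° and 61.60°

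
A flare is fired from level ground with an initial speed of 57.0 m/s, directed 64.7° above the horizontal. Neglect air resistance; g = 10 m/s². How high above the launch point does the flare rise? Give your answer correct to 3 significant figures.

133 m

Vertical component of launch velocity: v_y = 57.0 sin 64.7° = 51.53 m/s.
At the highest point the vertical velocity is zero, so v_y² = 2 g h_max.
h_max = (51.53)² / (2 × 10) = 2655 / 20.00 = 133 m.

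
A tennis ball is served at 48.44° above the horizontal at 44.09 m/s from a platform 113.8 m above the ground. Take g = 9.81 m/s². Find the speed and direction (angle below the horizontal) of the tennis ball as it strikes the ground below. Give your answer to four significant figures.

v_x = 44.09 cos 48.44° = 29.249 m/s (constant).
|v_y| at impact = √((32.991)² + 2×9.81×113.8) = 57.630 m/s.
Speed = √(29.249² + 57.630²) = 64.63 m/s; angle = arctan(57.630/29.249) = 63.09° below horizontal.

64.63 m/s at 63.09° below the horizontal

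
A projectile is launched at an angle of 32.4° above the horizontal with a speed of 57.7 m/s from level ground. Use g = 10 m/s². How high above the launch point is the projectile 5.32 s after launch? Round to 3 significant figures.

v_y0 = 57.7 sin 32.4° = 30.92 m/s.
y(t) = v_y0 t − ½ g t² = 30.92×5.32 − 5.000×5.32² = 23.0 m.

23.0 m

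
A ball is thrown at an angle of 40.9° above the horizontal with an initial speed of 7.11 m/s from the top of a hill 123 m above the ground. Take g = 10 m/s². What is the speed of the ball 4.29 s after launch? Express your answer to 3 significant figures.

v_x = 7.11 cos 40.9° = 5.374 m/s (constant).
v_y(t) = 7.11 sin 40.9° − g t = 4.655 − 10 × 4.29 = -38.24 m/s.
Speed = √(v_x² + v_y²) = √(28.88 + 1462) = 38.6 m/s.

38.6 m/s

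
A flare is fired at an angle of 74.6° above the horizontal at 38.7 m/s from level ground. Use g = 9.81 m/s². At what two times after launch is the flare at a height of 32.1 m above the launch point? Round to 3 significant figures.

0.989 s and 6.62 s

v_y0 = 38.7 sin 74.6° = 37.31 m/s.
Set y = v_y0 t − ½ g t² = 32.1: 4.905 t² − 37.31 t + 32.1 = 0.
t = [37.31 ± √(1392 − 629.8)] / 9.81 = (37.31 ± 27.61) / 9.81, giving t = 0.989 s or t = 6.62 s.
So the flare is at 32.1 m at t = 0.989 s (rising) and t = 6.62 s (falling).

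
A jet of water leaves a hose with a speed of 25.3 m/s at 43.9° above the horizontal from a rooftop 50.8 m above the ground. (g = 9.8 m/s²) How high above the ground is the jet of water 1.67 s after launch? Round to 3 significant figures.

v_y0 = 25.3 sin 43.9° = 17.54 m/s.
y(t) = 50.8 + v_y0 t − ½ g t² = 50.8 + 17.54×1.67 − ½×9.8×1.67² = 66.4 m.

66.4 m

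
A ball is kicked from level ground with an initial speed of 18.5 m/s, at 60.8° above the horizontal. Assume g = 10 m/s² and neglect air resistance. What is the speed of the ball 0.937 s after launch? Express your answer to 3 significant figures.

v_x = 18.5 cos 60.8° = 9.025 m/s (constant).
v_y(t) = 18.5 sin 60.8° − g t = 16.15 − 10 × 0.937 = 6.780 m/s.
Speed = √(v_x² + v_y²) = √(81.45 + 45.97) = 11.3 m/s.

11.3 m/s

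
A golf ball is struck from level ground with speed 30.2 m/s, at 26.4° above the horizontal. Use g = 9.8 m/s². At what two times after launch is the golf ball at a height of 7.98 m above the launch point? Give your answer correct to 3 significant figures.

0.871 s and 1.87 s

v_y0 = 30.2 sin 26.4° = 13.43 m/s.
Set y = v_y0 t − ½ g t² = 7.98: 4.900 t² − 13.43 t + 7.98 = 0.
t = [13.43 ± √(180.4 − 156.4)] / 9.8 = (13.43 ± 4.899) / 9.8, giving t = 0.871 s or t = 1.87 s.
So the golf ball is at 7.98 m at t = 0.871 s (rising) and t = 1.87 s (falling).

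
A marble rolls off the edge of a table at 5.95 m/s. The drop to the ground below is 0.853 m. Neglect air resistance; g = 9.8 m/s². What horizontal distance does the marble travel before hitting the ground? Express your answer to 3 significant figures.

Initial vertical velocity is zero, so the fall time comes from h = ½ g t²: t = √(2 × 0.853 / 9.8) = 0.4172 s.
Horizontal motion is uniform at 5.95 m/s, so x = 5.95 × 0.4172 = 2.48 m.

2.48 m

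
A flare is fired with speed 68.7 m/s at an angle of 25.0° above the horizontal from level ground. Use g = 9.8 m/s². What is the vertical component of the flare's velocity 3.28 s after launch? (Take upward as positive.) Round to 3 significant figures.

-3.11 m/s

Initial vertical component: v_y0 = 68.7 sin 25.0° = 29.03 m/s.
v_y(t) = v_y0 − g t = 29.03 − 9.8 × 3.28 = -3.11 m/s.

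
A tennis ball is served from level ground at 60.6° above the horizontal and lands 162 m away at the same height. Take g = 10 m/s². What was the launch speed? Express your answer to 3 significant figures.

On level ground, R = v₀² sin(2θ) / g, so v₀ = √(R g / sin 2θ).
sin(2 × 60.6°) = 0.8554.
v₀ = √(162 × 10 / 0.8554) = √1894 = 43.5 m/s.

43.5 m/s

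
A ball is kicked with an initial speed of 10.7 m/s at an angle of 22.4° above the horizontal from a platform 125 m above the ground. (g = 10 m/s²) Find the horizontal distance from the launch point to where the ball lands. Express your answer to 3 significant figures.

Components: v_x = 10.7 cos 22.4° = 9.893 m/s, v_y = 10.7 sin 22.4° = 4.077 m/s.
Vertical: 0 = 125 + 4.077 t − ½(10) t² ⇒ 5.000 t² − 4.077 t − 125 = 0.
t = [4.077 + √(16.62 + 2500)] / 10.00 = 5.424 s.
Horizontal: R = v_x · t = 9.893 × 5.424 = 53.7 m.

53.7 m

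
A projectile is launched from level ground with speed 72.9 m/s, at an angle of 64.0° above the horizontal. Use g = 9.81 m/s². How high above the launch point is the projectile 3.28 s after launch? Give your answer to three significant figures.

v_y0 = 72.9 sin 64.0° = 65.52 m/s.
y(t) = v_y0 t − ½ g t² = 65.52×3.28 − 4.905×3.28² = 162 m.

162 m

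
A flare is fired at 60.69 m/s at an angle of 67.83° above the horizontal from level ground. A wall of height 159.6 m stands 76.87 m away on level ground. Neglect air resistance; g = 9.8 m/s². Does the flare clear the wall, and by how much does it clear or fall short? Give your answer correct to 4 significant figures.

No — it falls 26.16 m short of clearing the wall.

v_x = 60.69 cos 67.83° = 22.902 m/s; v_y0 = 60.69 sin 67.83° = 56.203 m/s.
Time to reach the wall: t = 76.87 / 22.902 = 3.3565 s.
Height at that point: y = 56.203×3.3565 − 4.900×3.3565² = 133.44 m.
That is 159.6 − 133.44 = 26.16 m below the top of the wall, so the flare does not clear it.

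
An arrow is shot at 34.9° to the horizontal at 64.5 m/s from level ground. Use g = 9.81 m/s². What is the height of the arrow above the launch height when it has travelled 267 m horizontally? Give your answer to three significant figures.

v_x = 64.5 cos 34.9° = 52.90 m/s, v_y0 = 64.5 sin 34.9° = 36.90 m/s.
Time to reach x = 267 m: t = x / v_x = 267 / 52.90 = 5.047 s.
y = v_y0 t − ½ g t² = 36.90×5.047 − 4.905×5.047² = 61.3 m.

61.3 m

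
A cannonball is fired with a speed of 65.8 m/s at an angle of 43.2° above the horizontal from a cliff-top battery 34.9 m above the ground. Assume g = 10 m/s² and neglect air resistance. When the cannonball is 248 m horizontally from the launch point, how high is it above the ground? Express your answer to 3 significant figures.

134 m

v_x = 65.8 cos 43.2° = 47.97 m/s, v_y0 = 65.8 sin 43.2° = 45.04 m/s.
Time to reach x = 248 m: t = x / v_x = 248 / 47.97 = 5.170 s.
y = 34.9 + v_y0 t − ½ g t² = 34.9 + 45.04×5.170 − 5.000×5.170² = 134 m.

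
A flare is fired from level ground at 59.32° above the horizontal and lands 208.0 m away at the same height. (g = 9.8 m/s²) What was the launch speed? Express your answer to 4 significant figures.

48.19 m/s

On level ground, R = v₀² sin(2θ) / g, so v₀ = √(R g / sin 2θ).
sin(2 × 59.32°) = 0.8776.
v₀ = √(208.0 × 9.8 / 0.8776) = √2322.7 = 48.19 m/s.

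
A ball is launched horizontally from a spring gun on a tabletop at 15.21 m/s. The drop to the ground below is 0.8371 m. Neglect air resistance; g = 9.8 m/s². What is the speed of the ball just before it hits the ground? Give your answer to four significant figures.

15.74 m/s

Fall time: t = √(2 × 0.8371 / 9.8) = 0.41332 s.
At impact: v_x = 15.21 m/s (unchanged), v_y = g t = 9.8 × 0.41332 = 4.0505 m/s.
Speed = √(v_x² + v_y²) = √(231.34 + 16.407) = 15.74 m/s.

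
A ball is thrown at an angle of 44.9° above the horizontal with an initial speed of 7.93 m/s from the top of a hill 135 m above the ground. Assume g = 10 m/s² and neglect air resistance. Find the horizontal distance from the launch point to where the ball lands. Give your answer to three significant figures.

32.5 m

Components: v_x = 7.93 cos 44.9° = 5.617 m/s, v_y = 7.93 sin 44.9° = 5.598 m/s.
Vertical: 0 = 135 + 5.598 t − ½(10) t² ⇒ 5.000 t² − 5.598 t − 135 = 0.
t = [5.598 + √(31.34 + 2700)] / 10.00 = 5.786 s.
Horizontal: R = v_x · t = 5.617 × 5.786 = 32.5 m.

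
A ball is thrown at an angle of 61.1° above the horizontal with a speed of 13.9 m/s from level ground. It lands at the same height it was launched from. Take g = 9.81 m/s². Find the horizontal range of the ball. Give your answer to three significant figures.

Components: v_x = 13.9 cos 61.1° = 6.718 m/s, v_y = 13.9 sin 61.1° = 12.17 m/s.
Time of flight (same landing height): t = 2 v_y / g = 2 × 12.17 / 9.81 = 2.481 s.
Range: R = v_x · t = 6.718 × 2.481 = 16.7 m.

16.7 m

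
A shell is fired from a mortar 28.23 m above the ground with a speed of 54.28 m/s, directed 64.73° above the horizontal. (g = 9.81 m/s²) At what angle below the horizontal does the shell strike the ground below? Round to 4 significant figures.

v_x = 54.28 cos 64.73° = 23.171 m/s.
At impact |v_y| = √(v_y0² + 2 g h) = √(49.086² + 2×9.81×28.23) = 54.436 m/s.
Angle below horizontal = arctan(|v_y| / v_x) = arctan(54.436 / 23.171) = 66.94°.

66.94°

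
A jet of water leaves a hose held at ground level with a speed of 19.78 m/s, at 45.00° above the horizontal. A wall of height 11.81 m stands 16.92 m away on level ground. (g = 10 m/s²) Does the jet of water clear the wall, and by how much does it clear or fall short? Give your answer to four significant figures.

No — it falls 2.207 m short of clearing the wall.

v_x = 19.78 cos 45.00° = 13.987 m/s; v_y0 = 19.78 sin 45.00° = 13.987 m/s.
Time to reach the wall: t = 16.92 / 13.987 = 1.2097 s.
Height at that point: y = 13.987×1.2097 − 5.000×1.2097² = 9.6032 m.
That is 11.81 − 9.6032 = 2.207 m below the top of the wall, so the jet of water does not clear it.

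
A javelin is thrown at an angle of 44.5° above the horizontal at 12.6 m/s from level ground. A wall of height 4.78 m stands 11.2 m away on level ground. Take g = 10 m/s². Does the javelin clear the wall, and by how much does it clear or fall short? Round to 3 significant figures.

No — it falls 1.54 m short of clearing the wall.

v_x = 12.6 cos 44.5° = 8.987 m/s; v_y0 = 12.6 sin 44.5° = 8.831 m/s.
Time to reach the wall: t = 11.2 / 8.987 = 1.246 s.
Height at that point: y = 8.831×1.246 − 5.000×1.246² = 3.241 m.
That is 4.78 − 3.241 = 1.54 m below the top of the wall, so the javelin does not clear it.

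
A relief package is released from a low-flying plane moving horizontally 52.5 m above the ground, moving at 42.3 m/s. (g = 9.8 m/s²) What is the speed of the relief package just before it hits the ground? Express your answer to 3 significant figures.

53.1 m/s

Fall time: t = √(2 × 52.5 / 9.8) = 3.273 s.
At impact: v_x = 42.3 m/s (unchanged), v_y = g t = 9.8 × 3.273 = 32.08 m/s.
Speed = √(v_x² + v_y²) = √(1789 + 1029) = 53.1 m/s.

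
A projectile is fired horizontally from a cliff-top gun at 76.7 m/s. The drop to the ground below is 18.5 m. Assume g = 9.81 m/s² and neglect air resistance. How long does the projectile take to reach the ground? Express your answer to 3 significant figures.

1.94 s

The horizontal speed doesn't affect the fall. With v_y0 = 0, h = ½ g t².
t = √(2 × 18.5 / 9.81) = √3.772 = 1.94 s.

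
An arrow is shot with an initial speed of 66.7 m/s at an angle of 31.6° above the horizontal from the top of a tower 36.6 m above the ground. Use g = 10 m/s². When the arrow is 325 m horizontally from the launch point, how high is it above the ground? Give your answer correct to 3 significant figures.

v_x = 66.7 cos 31.6° = 56.81 m/s, v_y0 = 66.7 sin 31.6° = 34.95 m/s.
Time to reach x = 325 m: t = x / v_x = 325 / 56.81 = 5.721 s.
y = 36.6 + v_y0 t − ½ g t² = 36.6 + 34.95×5.721 − 5.000×5.721² = 72.9 m.

72.9 m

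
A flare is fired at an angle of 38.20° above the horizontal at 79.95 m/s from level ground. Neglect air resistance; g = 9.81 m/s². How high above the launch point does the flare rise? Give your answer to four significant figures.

Vertical component of launch velocity: v_y = 79.95 sin 38.20° = 49.442 m/s.
At the highest point the vertical velocity is zero, so v_y² = 2 g h_max.
h_max = (49.442)² / (2 × 9.81) = 2444.5 / 19.62 = 124.6 m.

124.6 m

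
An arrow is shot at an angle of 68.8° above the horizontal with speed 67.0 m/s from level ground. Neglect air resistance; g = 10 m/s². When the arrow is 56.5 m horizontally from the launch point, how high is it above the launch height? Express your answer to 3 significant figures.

118 m

v_x = 67.0 cos 68.8° = 24.23 m/s, v_y0 = 67.0 sin 68.8° = 62.47 m/s.
Time to reach x = 56.5 m: t = x / v_x = 56.5 / 24.23 = 2.332 s.
y = v_y0 t − ½ g t² = 62.47×2.332 − 5.000×2.332² = 118 m.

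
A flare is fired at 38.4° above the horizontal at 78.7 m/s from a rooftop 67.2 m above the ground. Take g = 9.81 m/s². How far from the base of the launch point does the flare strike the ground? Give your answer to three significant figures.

Components: v_x = 78.7 cos 38.4° = 61.68 m/s, v_y = 78.7 sin 38.4° = 48.88 m/s.
Vertical: 0 = 67.2 + 48.88 t − ½(9.81) t² ⇒ 4.905 t² − 48.88 t − 67.2 = 0.
t = [48.88 + √(2389 + 1318)] / 9.810 = 11.19 s.
Horizontal: R = v_x · t = 61.68 × 11.19 = 690 m.

690 m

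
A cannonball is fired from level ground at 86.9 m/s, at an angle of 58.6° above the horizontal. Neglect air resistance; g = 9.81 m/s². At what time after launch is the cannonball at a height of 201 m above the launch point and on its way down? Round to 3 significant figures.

v_y0 = 86.9 sin 58.6° = 74.17 m/s.
Set y = v_y0 t − ½ g t² = 201: 4.905 t² − 74.17 t + 201 = 0.
t = [74.17 ± √(5501 − 3944)] / 9.81 = (74.17 ± 39.46) / 9.81, giving t = 3.54 s or t = 11.6 s.
On the way down corresponds to the larger root: t = 11.6 s.

11.6 s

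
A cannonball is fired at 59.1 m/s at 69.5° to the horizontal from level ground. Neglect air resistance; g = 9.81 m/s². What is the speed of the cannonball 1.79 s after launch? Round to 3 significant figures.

v_x = 59.1 cos 69.5° = 20.70 m/s (constant).
v_y(t) = 59.1 sin 69.5° − g t = 55.36 − 9.81 × 1.79 = 37.80 m/s.
Speed = √(v_x² + v_y²) = √(428.5 + 1429) = 43.1 m/s.

43.1 m/s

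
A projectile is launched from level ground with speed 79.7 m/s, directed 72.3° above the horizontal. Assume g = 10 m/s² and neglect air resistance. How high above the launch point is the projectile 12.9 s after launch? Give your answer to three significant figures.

v_y0 = 79.7 sin 72.3° = 75.93 m/s.
y(t) = v_y0 t − ½ g t² = 75.93×12.9 − 5.000×12.9² = 147 m.

147 m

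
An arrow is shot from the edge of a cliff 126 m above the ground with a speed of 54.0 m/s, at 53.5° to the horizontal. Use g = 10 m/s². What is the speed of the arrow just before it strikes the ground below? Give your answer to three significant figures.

73.7 m/s

v_x = 54.0 cos 53.5° = 32.12 m/s is unchanged throughout.
For the vertical component, v_y² = v_y0² + 2 g h = (43.41)² + 2×10×126 = 4404, so |v_y| = 66.36 m/s.
Impact speed = √(v_x² + v_y²) = √(1032 + 4404) = 73.7 m/s.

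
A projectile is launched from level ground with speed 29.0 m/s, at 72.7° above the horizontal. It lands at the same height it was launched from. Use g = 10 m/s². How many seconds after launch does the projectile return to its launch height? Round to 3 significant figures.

Vertical component: v_y = 29.0 sin 72.7° = 27.69 m/s.
For a projectile landing at launch height, time of flight is t = 2 v_y / g = 2 × 27.69 / 10 = 5.54 s.

5.54 s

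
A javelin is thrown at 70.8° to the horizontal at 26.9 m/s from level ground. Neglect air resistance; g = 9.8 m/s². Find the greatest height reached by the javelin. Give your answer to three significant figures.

32.9 m

Vertical component of launch velocity: v_y = 26.9 sin 70.8° = 25.40 m/s.
At the highest point the vertical velocity is zero, so v_y² = 2 g h_max.
h_max = (25.40)² / (2 × 9.8) = 645.2 / 19.60 = 32.9 m.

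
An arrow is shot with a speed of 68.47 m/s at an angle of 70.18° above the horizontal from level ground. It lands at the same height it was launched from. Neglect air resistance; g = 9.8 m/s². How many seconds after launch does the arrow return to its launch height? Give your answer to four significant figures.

13.15 s

Vertical component: v_y = 68.47 sin 70.18° = 64.414 m/s.
For a projectile landing at launch height, time of flight is t = 2 v_y / g = 2 × 64.414 / 9.8 = 13.15 s.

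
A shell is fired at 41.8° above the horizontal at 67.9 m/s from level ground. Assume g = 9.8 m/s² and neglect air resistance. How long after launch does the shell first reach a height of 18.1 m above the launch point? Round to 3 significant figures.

0.419 s

v_y0 = 67.9 sin 41.8° = 45.26 m/s.
Set y = v_y0 t − ½ g t² = 18.1: 4.900 t² − 45.26 t + 18.1 = 0.
t = [45.26 ± √(2048 − 354.8)] / 9.8 = (45.26 ± 41.15) / 9.8, giving t = 0.419 s or t = 8.82 s.
The shell is on the way up at the first time, so t = 0.419 s.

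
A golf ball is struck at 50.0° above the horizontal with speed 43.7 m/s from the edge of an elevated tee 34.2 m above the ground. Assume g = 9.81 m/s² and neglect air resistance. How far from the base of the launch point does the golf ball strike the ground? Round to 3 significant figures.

217 m

Components: v_x = 43.7 cos 50.0° = 28.09 m/s, v_y = 43.7 sin 50.0° = 33.48 m/s.
Vertical: 0 = 34.2 + 33.48 t − ½(9.81) t² ⇒ 4.905 t² − 33.48 t − 34.2 = 0.
t = [33.48 + √(1121 + 671.0)] / 9.810 = 7.728 s.
Horizontal: R = v_x · t = 28.09 × 7.728 = 217 m.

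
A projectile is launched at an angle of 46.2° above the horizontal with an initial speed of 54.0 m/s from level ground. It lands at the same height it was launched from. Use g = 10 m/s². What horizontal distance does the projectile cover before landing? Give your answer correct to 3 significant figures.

For level ground, R = v₀² sin(2θ) / g.
sin(2 × 46.2°) = sin 92.40° = 0.9991.
R = (54.0)² × 0.9991 / 10 = 291 m.

291 m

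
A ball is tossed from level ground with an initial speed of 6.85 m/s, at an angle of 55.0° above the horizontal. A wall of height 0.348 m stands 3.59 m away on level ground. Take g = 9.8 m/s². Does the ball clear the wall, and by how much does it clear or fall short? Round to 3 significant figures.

Yes — it clears the wall by 0.688 m.

v_x = 6.85 cos 55.0° = 3.929 m/s; v_y0 = 6.85 sin 55.0° = 5.611 m/s.
Time to reach the wall: t = 3.59 / 3.929 = 0.9137 s.
Height at that point: y = 5.611×0.9137 − 4.900×0.9137² = 1.036 m.
That is 1.036 − 0.348 = 0.688 m above the top of the wall, so the ball clears it.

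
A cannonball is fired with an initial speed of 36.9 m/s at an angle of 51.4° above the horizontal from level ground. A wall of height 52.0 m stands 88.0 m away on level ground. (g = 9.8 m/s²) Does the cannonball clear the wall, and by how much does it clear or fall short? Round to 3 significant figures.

No — it falls 13.4 m short of clearing the wall.

v_x = 36.9 cos 51.4° = 23.02 m/s; v_y0 = 36.9 sin 51.4° = 28.84 m/s.
Time to reach the wall: t = 88.0 / 23.02 = 3.823 s.
Height at that point: y = 28.84×3.823 − 4.900×3.823² = 38.64 m.
That is 52.0 − 38.64 = 13.4 m below the top of the wall, so the cannonball does not clear it.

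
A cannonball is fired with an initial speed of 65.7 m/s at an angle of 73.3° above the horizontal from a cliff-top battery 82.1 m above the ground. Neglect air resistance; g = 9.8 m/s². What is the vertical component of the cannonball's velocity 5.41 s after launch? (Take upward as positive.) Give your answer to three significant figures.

9.91 m/s

Initial vertical component: v_y0 = 65.7 sin 73.3° = 62.93 m/s.
v_y(t) = v_y0 − g t = 62.93 − 9.8 × 5.41 = 9.91 m/s.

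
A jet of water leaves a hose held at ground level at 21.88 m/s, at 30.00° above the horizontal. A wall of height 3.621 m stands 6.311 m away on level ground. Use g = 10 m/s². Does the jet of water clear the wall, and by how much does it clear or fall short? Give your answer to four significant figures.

v_x = 21.88 cos 30.00° = 18.949 m/s; v_y0 = 21.88 sin 30.00° = 10.940 m/s.
Time to reach the wall: t = 6.311 / 18.949 = 0.33305 s.
Height at that point: y = 10.940×0.33305 − 5.000×0.33305² = 3.0890 m.
That is 3.621 − 3.0890 = 0.5320 m below the top of the wall, so the jet of water does not clear it.

No — it falls 0.5320 m short of clearing the wall.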